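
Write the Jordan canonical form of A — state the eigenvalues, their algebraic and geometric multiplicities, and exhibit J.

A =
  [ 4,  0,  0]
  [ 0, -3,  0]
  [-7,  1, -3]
J_2(-3) ⊕ J_1(4)

The characteristic polynomial is
  det(x·I − A) = x^3 + 2*x^2 - 15*x - 36 = (x - 4)*(x + 3)^2

Eigenvalues and multiplicities (the geometric multiplicity of λ is n − rank(A − λI), which equals the number of Jordan blocks for λ):
  λ = -3: algebraic multiplicity = 2, geometric multiplicity = 1
  λ = 4: algebraic multiplicity = 1, geometric multiplicity = 1

Determining the block sizes for each eigenvalue:
  λ = -3: one block (gm = 1), so the single block has size am = 2 → block sizes [2]
  λ = 4: one block (gm = 1), so the single block has size am = 1 → block sizes [1]

Assembling the blocks gives a Jordan form
J =
  [-3,  1, 0]
  [ 0, -3, 0]
  [ 0,  0, 4]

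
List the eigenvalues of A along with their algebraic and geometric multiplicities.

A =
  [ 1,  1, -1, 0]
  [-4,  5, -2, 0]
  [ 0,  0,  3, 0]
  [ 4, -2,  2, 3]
λ = 3: alg = 4, geom = 3

Step 1 — factor the characteristic polynomial to read off the algebraic multiplicities:
  χ_A(x) = (x - 3)^4

Step 2 — compute geometric multiplicities via the rank-nullity identity g(λ) = n − rank(A − λI):
  rank(A − (3)·I) = 1, so dim ker(A − (3)·I) = n − 1 = 3

Summary:
  λ = 3: algebraic multiplicity = 4, geometric multiplicity = 3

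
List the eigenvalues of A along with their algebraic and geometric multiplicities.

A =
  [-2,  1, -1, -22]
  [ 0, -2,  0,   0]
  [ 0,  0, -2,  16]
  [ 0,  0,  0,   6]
λ = -2: alg = 3, geom = 2; λ = 6: alg = 1, geom = 1

Step 1 — factor the characteristic polynomial to read off the algebraic multiplicities:
  χ_A(x) = (x - 6)*(x + 2)^3

Step 2 — compute geometric multiplicities via the rank-nullity identity g(λ) = n − rank(A − λI):
  rank(A − (-2)·I) = 2, so dim ker(A − (-2)·I) = n − 2 = 2
  rank(A − (6)·I) = 3, so dim ker(A − (6)·I) = n − 3 = 1

Summary:
  λ = -2: algebraic multiplicity = 3, geometric multiplicity = 2
  λ = 6: algebraic multiplicity = 1, geometric multiplicity = 1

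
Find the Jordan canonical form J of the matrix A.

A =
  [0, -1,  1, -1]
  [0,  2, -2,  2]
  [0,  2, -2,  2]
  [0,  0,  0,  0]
J_2(0) ⊕ J_1(0) ⊕ J_1(0)

The characteristic polynomial is
  det(x·I − A) = x^4

Eigenvalues and multiplicities (the geometric multiplicity of λ is n − rank(A − λI), which equals the number of Jordan blocks for λ):
  λ = 0: algebraic multiplicity = 4, geometric multiplicity = 3

Determining the block sizes for each eigenvalue:
  λ = 0: 3 blocks summing to 4 forces exactly one block of size 2 and the rest size 1 → block sizes [2, 1, 1]

Assembling the blocks gives a Jordan form
J =
  [0, 1, 0, 0]
  [0, 0, 0, 0]
  [0, 0, 0, 0]
  [0, 0, 0, 0]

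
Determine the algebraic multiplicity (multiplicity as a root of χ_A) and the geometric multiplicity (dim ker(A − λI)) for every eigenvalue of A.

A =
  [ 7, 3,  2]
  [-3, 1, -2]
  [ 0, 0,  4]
λ = 4: alg = 3, geom = 2

Step 1 — factor the characteristic polynomial to read off the algebraic multiplicities:
  χ_A(x) = (x - 4)^3

Step 2 — compute geometric multiplicities via the rank-nullity identity g(λ) = n − rank(A − λI):
  rank(A − (4)·I) = 1, so dim ker(A − (4)·I) = n − 1 = 2

Summary:
  λ = 4: algebraic multiplicity = 3, geometric multiplicity = 2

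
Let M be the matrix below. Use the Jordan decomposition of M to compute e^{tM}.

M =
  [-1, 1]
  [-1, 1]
e^{tM} =
  [1 - t, t]
  [-t, t + 1]

Strategy: write M = P · J · P⁻¹ where J is a Jordan canonical form, so e^{tM} = P · e^{tJ} · P⁻¹, and e^{tJ} can be computed block-by-block.

M has Jordan form
J =
  [0, 1]
  [0, 0]
(up to reordering of blocks).

Per-block formulas:
  For a 2×2 Jordan block J_2(0): exp(t · J_2(0)) = e^(0t)·(I + t·N), where N is the 2×2 nilpotent shift.

After assembling e^{tJ} and conjugating by P, we get:

e^{tM} =
  [1 - t, t]
  [-t, t + 1]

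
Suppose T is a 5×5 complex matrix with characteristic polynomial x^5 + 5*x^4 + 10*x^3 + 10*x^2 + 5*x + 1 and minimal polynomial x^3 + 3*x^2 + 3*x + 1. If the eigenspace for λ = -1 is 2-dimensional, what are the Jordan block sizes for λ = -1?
Block sizes for λ = -1: [3, 2]

Step 1 — from the characteristic polynomial, algebraic multiplicity of λ = -1 is 5. From dim ker(T − (-1)·I) = 2, there are exactly 2 Jordan blocks for λ = -1.
Step 2 — from the minimal polynomial, the factor (x + 1)^3 tells us the largest block for λ = -1 has size 3.
Step 3 — with total size 5, 2 blocks, and largest block 3, the block sizes (in nonincreasing order) are [3, 2].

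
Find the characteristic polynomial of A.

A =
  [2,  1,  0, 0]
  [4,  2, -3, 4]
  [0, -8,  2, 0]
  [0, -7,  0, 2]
x^4 - 8*x^3 + 24*x^2 - 32*x + 16

Expanding det(x·I − A) (e.g. by cofactor expansion or by noting that A is similar to its Jordan form J, which has the same characteristic polynomial as A) gives
  χ_A(x) = x^4 - 8*x^3 + 24*x^2 - 32*x + 16
which factors as (x - 2)^4. The eigenvalues (with algebraic multiplicities) are λ = 2 with multiplicity 4.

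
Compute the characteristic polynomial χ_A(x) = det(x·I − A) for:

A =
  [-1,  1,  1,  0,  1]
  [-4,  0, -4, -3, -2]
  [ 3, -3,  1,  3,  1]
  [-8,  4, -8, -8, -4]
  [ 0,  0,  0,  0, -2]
x^5 + 10*x^4 + 40*x^3 + 80*x^2 + 80*x + 32

Expanding det(x·I − A) (e.g. by cofactor expansion or by noting that A is similar to its Jordan form J, which has the same characteristic polynomial as A) gives
  χ_A(x) = x^5 + 10*x^4 + 40*x^3 + 80*x^2 + 80*x + 32
which factors as (x + 2)^5. The eigenvalues (with algebraic multiplicities) are λ = -2 with multiplicity 5.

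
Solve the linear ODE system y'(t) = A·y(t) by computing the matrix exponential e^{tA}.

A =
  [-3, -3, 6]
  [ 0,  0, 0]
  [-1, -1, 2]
e^{tA} =
  [-2 + 3*exp(-t), -3 + 3*exp(-t), 6 - 6*exp(-t)]
  [0, 1, 0]
  [-1 + exp(-t), -1 + exp(-t), 3 - 2*exp(-t)]

Strategy: write A = P · J · P⁻¹ where J is a Jordan canonical form, so e^{tA} = P · e^{tJ} · P⁻¹, and e^{tJ} can be computed block-by-block.

A has Jordan form
J =
  [-1, 0, 0]
  [ 0, 0, 0]
  [ 0, 0, 0]
(up to reordering of blocks).

Per-block formulas:
  For a 1×1 block at λ = 0: exp(t · [0]) = [e^(0t)].
  For a 1×1 block at λ = -1: exp(t · [-1]) = [e^(-1t)].

After assembling e^{tJ} and conjugating by P, we get:

e^{tA} =
  [-2 + 3*exp(-t), -3 + 3*exp(-t), 6 - 6*exp(-t)]
  [0, 1, 0]
  [-1 + exp(-t), -1 + exp(-t), 3 - 2*exp(-t)]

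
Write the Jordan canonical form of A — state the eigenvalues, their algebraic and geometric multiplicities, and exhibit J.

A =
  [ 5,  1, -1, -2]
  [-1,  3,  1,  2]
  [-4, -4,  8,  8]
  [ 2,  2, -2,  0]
J_2(4) ⊕ J_1(4) ⊕ J_1(4)

The characteristic polynomial is
  det(x·I − A) = x^4 - 16*x^3 + 96*x^2 - 256*x + 256 = (x - 4)^4

Eigenvalues and multiplicities (the geometric multiplicity of λ is n − rank(A − λI), which equals the number of Jordan blocks for λ):
  λ = 4: algebraic multiplicity = 4, geometric multiplicity = 3

Determining the block sizes for each eigenvalue:
  λ = 4: 3 blocks summing to 4 forces exactly one block of size 2 and the rest size 1 → block sizes [2, 1, 1]

Assembling the blocks gives a Jordan form
J =
  [4, 1, 0, 0]
  [0, 4, 0, 0]
  [0, 0, 4, 0]
  [0, 0, 0, 4]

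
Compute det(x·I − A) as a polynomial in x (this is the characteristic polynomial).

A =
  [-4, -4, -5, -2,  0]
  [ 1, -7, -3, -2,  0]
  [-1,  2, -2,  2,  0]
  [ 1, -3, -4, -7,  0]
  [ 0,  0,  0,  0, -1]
x^5 + 21*x^4 + 170*x^3 + 650*x^2 + 1125*x + 625

Expanding det(x·I − A) (e.g. by cofactor expansion or by noting that A is similar to its Jordan form J, which has the same characteristic polynomial as A) gives
  χ_A(x) = x^5 + 21*x^4 + 170*x^3 + 650*x^2 + 1125*x + 625
which factors as (x + 1)*(x + 5)^4. The eigenvalues (with algebraic multiplicities) are λ = -5 with multiplicity 4, λ = -1 with multiplicity 1.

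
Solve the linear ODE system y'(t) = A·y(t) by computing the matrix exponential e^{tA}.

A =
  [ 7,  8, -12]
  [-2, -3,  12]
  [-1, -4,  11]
e^{tA} =
  [2*t*exp(5*t) + exp(5*t), 8*t*exp(5*t), -12*t*exp(5*t)]
  [-2*t*exp(5*t), -8*t*exp(5*t) + exp(5*t), 12*t*exp(5*t)]
  [-t*exp(5*t), -4*t*exp(5*t), 6*t*exp(5*t) + exp(5*t)]

Strategy: write A = P · J · P⁻¹ where J is a Jordan canonical form, so e^{tA} = P · e^{tJ} · P⁻¹, and e^{tJ} can be computed block-by-block.

A has Jordan form
J =
  [5, 1, 0]
  [0, 5, 0]
  [0, 0, 5]
(up to reordering of blocks).

Per-block formulas:
  For a 1×1 block at λ = 5: exp(t · [5]) = [e^(5t)].
  For a 2×2 Jordan block J_2(5): exp(t · J_2(5)) = e^(5t)·(I + t·N), where N is the 2×2 nilpotent shift.

After assembling e^{tJ} and conjugating by P, we get:

e^{tA} =
  [2*t*exp(5*t) + exp(5*t), 8*t*exp(5*t), -12*t*exp(5*t)]
  [-2*t*exp(5*t), -8*t*exp(5*t) + exp(5*t), 12*t*exp(5*t)]
  [-t*exp(5*t), -4*t*exp(5*t), 6*t*exp(5*t) + exp(5*t)]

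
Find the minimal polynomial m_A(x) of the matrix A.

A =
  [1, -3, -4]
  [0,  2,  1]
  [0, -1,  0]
x^3 - 3*x^2 + 3*x - 1

The characteristic polynomial is χ_A(x) = (x - 1)^3, so the eigenvalues are known. The minimal polynomial is
  m_A(x) = Π_λ (x − λ)^{k_λ}
where k_λ is the size of the *largest* Jordan block for λ (equivalently, the smallest k with (A − λI)^k v = 0 for every generalised eigenvector v of λ).

  λ = 1: largest Jordan block has size 3, contributing (x − 1)^3

So m_A(x) = (x - 1)^3 = x^3 - 3*x^2 + 3*x - 1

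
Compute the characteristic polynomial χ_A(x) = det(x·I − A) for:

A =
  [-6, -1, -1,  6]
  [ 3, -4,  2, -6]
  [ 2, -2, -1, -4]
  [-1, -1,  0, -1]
x^4 + 12*x^3 + 54*x^2 + 108*x + 81

Expanding det(x·I − A) (e.g. by cofactor expansion or by noting that A is similar to its Jordan form J, which has the same characteristic polynomial as A) gives
  χ_A(x) = x^4 + 12*x^3 + 54*x^2 + 108*x + 81
which factors as (x + 3)^4. The eigenvalues (with algebraic multiplicities) are λ = -3 with multiplicity 4.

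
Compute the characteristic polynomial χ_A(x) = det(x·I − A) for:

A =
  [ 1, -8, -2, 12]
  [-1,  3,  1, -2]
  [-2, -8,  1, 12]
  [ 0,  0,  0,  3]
x^4 - 8*x^3 + 18*x^2 - 27

Expanding det(x·I − A) (e.g. by cofactor expansion or by noting that A is similar to its Jordan form J, which has the same characteristic polynomial as A) gives
  χ_A(x) = x^4 - 8*x^3 + 18*x^2 - 27
which factors as (x - 3)^3*(x + 1). The eigenvalues (with algebraic multiplicities) are λ = -1 with multiplicity 1, λ = 3 with multiplicity 3.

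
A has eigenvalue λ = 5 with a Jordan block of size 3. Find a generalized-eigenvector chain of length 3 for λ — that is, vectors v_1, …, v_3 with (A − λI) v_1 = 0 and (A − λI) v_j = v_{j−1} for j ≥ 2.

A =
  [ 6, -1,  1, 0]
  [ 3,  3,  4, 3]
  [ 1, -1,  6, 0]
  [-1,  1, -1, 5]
A Jordan chain for λ = 5 of length 3:
v_1 = (-1, -2, -1, 1)ᵀ
v_2 = (1, 3, 1, -1)ᵀ
v_3 = (1, 0, 0, 0)ᵀ

Let N = A − (5)·I. We want v_3 with N^3 v_3 = 0 but N^2 v_3 ≠ 0; then v_{j-1} := N · v_j for j = 3, …, 2.

Pick v_3 = (1, 0, 0, 0)ᵀ.
Then v_2 = N · v_3 = (1, 3, 1, -1)ᵀ.
Then v_1 = N · v_2 = (-1, -2, -1, 1)ᵀ.

Sanity check: (A − (5)·I) v_1 = (0, 0, 0, 0)ᵀ = 0. ✓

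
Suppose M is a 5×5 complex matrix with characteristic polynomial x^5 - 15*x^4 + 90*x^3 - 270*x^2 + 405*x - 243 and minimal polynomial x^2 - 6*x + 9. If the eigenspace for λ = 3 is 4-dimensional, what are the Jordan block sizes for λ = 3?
Block sizes for λ = 3: [2, 1, 1, 1]

Step 1 — from the characteristic polynomial, algebraic multiplicity of λ = 3 is 5. From dim ker(M − (3)·I) = 4, there are exactly 4 Jordan blocks for λ = 3.
Step 2 — from the minimal polynomial, the factor (x − 3)^2 tells us the largest block for λ = 3 has size 2.
Step 3 — with total size 5, 4 blocks, and largest block 2, the block sizes (in nonincreasing order) are [2, 1, 1, 1].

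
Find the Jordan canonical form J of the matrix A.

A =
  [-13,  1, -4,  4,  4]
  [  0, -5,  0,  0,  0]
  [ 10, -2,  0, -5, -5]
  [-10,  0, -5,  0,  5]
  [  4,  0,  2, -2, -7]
J_2(-5) ⊕ J_2(-5) ⊕ J_1(-5)

The characteristic polynomial is
  det(x·I − A) = x^5 + 25*x^4 + 250*x^3 + 1250*x^2 + 3125*x + 3125 = (x + 5)^5

Eigenvalues and multiplicities (the geometric multiplicity of λ is n − rank(A − λI), which equals the number of Jordan blocks for λ):
  λ = -5: algebraic multiplicity = 5, geometric multiplicity = 3

Determining the block sizes for each eigenvalue:
  λ = -5: with am = 5 and gm = 3, the partition is not yet determined (e.g. several partitions of 5 into 3 parts exist). Let N = A − (-5)·I. Computing rank(N^1) = 2, rank(N^2) = 0; the number of blocks of size ≥ j is rank(N^{j−1}) − rank(N^j), giving [3, 2]. So we have 2 block(s) of size 2, 1 block(s) of size 1 → block sizes [2, 2, 1]

Assembling the blocks gives a Jordan form
J =
  [-5,  1,  0,  0,  0]
  [ 0, -5,  0,  0,  0]
  [ 0,  0, -5,  1,  0]
  [ 0,  0,  0, -5,  0]
  [ 0,  0,  0,  0, -5]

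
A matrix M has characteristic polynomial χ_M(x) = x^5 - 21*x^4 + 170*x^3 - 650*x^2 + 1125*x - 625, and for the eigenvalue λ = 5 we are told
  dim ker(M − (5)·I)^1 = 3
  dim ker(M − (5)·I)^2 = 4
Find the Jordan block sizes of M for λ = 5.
Block sizes for λ = 5: [2, 1, 1]

From the dimensions of kernels of powers, the number of Jordan blocks of size at least j is d_j − d_{j−1} where d_j = dim ker(N^j) (with d_0 = 0). Computing the differences gives [3, 1].
The number of blocks of size exactly k is (#blocks of size ≥ k) − (#blocks of size ≥ k + 1), so the partition is: 2 block(s) of size 1, 1 block(s) of size 2.
In nonincreasing order the block sizes are [2, 1, 1].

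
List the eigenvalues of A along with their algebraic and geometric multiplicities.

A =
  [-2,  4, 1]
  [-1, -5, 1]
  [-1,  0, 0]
λ = -3: alg = 2, geom = 1; λ = -1: alg = 1, geom = 1

Step 1 — factor the characteristic polynomial to read off the algebraic multiplicities:
  χ_A(x) = (x + 1)*(x + 3)^2

Step 2 — compute geometric multiplicities via the rank-nullity identity g(λ) = n − rank(A − λI):
  rank(A − (-3)·I) = 2, so dim ker(A − (-3)·I) = n − 2 = 1
  rank(A − (-1)·I) = 2, so dim ker(A − (-1)·I) = n − 2 = 1

Summary:
  λ = -3: algebraic multiplicity = 2, geometric multiplicity = 1
  λ = -1: algebraic multiplicity = 1, geometric multiplicity = 1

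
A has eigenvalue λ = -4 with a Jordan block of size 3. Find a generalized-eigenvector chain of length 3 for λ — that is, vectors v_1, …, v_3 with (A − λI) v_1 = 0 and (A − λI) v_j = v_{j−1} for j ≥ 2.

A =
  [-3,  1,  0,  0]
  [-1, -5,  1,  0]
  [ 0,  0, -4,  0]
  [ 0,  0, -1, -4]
A Jordan chain for λ = -4 of length 3:
v_1 = (1, -1, 0, 0)ᵀ
v_2 = (0, 1, 0, -1)ᵀ
v_3 = (0, 0, 1, 0)ᵀ

Let N = A − (-4)·I. We want v_3 with N^3 v_3 = 0 but N^2 v_3 ≠ 0; then v_{j-1} := N · v_j for j = 3, …, 2.

Pick v_3 = (0, 0, 1, 0)ᵀ.
Then v_2 = N · v_3 = (0, 1, 0, -1)ᵀ.
Then v_1 = N · v_2 = (1, -1, 0, 0)ᵀ.

Sanity check: (A − (-4)·I) v_1 = (0, 0, 0, 0)ᵀ = 0. ✓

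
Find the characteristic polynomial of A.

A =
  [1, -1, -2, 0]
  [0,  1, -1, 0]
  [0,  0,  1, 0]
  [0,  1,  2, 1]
x^4 - 4*x^3 + 6*x^2 - 4*x + 1

Expanding det(x·I − A) (e.g. by cofactor expansion or by noting that A is similar to its Jordan form J, which has the same characteristic polynomial as A) gives
  χ_A(x) = x^4 - 4*x^3 + 6*x^2 - 4*x + 1
which factors as (x - 1)^4. The eigenvalues (with algebraic multiplicities) are λ = 1 with multiplicity 4.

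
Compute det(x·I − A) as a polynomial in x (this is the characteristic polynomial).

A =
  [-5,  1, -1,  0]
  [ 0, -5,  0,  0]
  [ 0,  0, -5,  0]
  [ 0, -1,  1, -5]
x^4 + 20*x^3 + 150*x^2 + 500*x + 625

Expanding det(x·I − A) (e.g. by cofactor expansion or by noting that A is similar to its Jordan form J, which has the same characteristic polynomial as A) gives
  χ_A(x) = x^4 + 20*x^3 + 150*x^2 + 500*x + 625
which factors as (x + 5)^4. The eigenvalues (with algebraic multiplicities) are λ = -5 with multiplicity 4.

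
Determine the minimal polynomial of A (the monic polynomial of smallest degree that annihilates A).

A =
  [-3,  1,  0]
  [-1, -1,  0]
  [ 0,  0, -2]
x^2 + 4*x + 4

The characteristic polynomial is χ_A(x) = (x + 2)^3, so the eigenvalues are known. The minimal polynomial is
  m_A(x) = Π_λ (x − λ)^{k_λ}
where k_λ is the size of the *largest* Jordan block for λ (equivalently, the smallest k with (A − λI)^k v = 0 for every generalised eigenvector v of λ).

  λ = -2: largest Jordan block has size 2, contributing (x + 2)^2

So m_A(x) = (x + 2)^2 = x^2 + 4*x + 4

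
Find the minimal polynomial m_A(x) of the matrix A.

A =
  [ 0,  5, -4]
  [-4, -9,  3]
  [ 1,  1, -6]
x^3 + 15*x^2 + 75*x + 125

The characteristic polynomial is χ_A(x) = (x + 5)^3, so the eigenvalues are known. The minimal polynomial is
  m_A(x) = Π_λ (x − λ)^{k_λ}
where k_λ is the size of the *largest* Jordan block for λ (equivalently, the smallest k with (A − λI)^k v = 0 for every generalised eigenvector v of λ).

  λ = -5: largest Jordan block has size 3, contributing (x + 5)^3

So m_A(x) = (x + 5)^3 = x^3 + 15*x^2 + 75*x + 125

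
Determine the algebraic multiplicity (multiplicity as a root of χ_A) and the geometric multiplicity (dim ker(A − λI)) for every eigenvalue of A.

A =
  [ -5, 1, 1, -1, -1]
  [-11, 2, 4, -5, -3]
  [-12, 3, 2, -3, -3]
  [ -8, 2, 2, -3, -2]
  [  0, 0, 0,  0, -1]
λ = -1: alg = 5, geom = 3

Step 1 — factor the characteristic polynomial to read off the algebraic multiplicities:
  χ_A(x) = (x + 1)^5

Step 2 — compute geometric multiplicities via the rank-nullity identity g(λ) = n − rank(A − λI):
  rank(A − (-1)·I) = 2, so dim ker(A − (-1)·I) = n − 2 = 3

Summary:
  λ = -1: algebraic multiplicity = 5, geometric multiplicity = 3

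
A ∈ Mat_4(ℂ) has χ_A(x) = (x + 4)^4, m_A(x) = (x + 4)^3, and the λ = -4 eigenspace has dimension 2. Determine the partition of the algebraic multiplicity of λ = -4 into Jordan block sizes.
Block sizes for λ = -4: [3, 1]

Step 1 — from the characteristic polynomial, algebraic multiplicity of λ = -4 is 4. From dim ker(A − (-4)·I) = 2, there are exactly 2 Jordan blocks for λ = -4.
Step 2 — from the minimal polynomial, the factor (x + 4)^3 tells us the largest block for λ = -4 has size 3.
Step 3 — with total size 4, 2 blocks, and largest block 3, the block sizes (in nonincreasing order) are [3, 1].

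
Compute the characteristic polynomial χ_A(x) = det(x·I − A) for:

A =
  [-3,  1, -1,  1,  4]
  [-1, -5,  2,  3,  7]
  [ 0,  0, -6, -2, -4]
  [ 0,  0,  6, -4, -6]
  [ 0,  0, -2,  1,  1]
x^5 + 17*x^4 + 112*x^3 + 352*x^2 + 512*x + 256

Expanding det(x·I − A) (e.g. by cofactor expansion or by noting that A is similar to its Jordan form J, which has the same characteristic polynomial as A) gives
  χ_A(x) = x^5 + 17*x^4 + 112*x^3 + 352*x^2 + 512*x + 256
which factors as (x + 1)*(x + 4)^4. The eigenvalues (with algebraic multiplicities) are λ = -4 with multiplicity 4, λ = -1 with multiplicity 1.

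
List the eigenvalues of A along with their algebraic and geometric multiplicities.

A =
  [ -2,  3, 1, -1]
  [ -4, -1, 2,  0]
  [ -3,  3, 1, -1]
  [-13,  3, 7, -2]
λ = -1: alg = 4, geom = 2

Step 1 — factor the characteristic polynomial to read off the algebraic multiplicities:
  χ_A(x) = (x + 1)^4

Step 2 — compute geometric multiplicities via the rank-nullity identity g(λ) = n − rank(A − λI):
  rank(A − (-1)·I) = 2, so dim ker(A − (-1)·I) = n − 2 = 2

Summary:
  λ = -1: algebraic multiplicity = 4, geometric multiplicity = 2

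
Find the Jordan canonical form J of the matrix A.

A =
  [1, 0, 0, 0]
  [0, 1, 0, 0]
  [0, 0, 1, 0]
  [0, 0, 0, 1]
J_1(1) ⊕ J_1(1) ⊕ J_1(1) ⊕ J_1(1)

The characteristic polynomial is
  det(x·I − A) = x^4 - 4*x^3 + 6*x^2 - 4*x + 1 = (x - 1)^4

Eigenvalues and multiplicities (the geometric multiplicity of λ is n − rank(A − λI), which equals the number of Jordan blocks for λ):
  λ = 1: algebraic multiplicity = 4, geometric multiplicity = 4

Determining the block sizes for each eigenvalue:
  λ = 1: gm = am = 4, so every block has size 1 → block sizes [1, 1, 1, 1]

Assembling the blocks gives a Jordan form
J =
  [1, 0, 0, 0]
  [0, 1, 0, 0]
  [0, 0, 1, 0]
  [0, 0, 0, 1]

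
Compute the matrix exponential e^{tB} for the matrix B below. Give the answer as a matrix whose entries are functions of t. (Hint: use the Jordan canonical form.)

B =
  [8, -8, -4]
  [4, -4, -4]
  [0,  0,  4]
e^{tB} =
  [2*exp(4*t) - 1, 2 - 2*exp(4*t), 1 - exp(4*t)]
  [exp(4*t) - 1, 2 - exp(4*t), 1 - exp(4*t)]
  [0, 0, exp(4*t)]

Strategy: write B = P · J · P⁻¹ where J is a Jordan canonical form, so e^{tB} = P · e^{tJ} · P⁻¹, and e^{tJ} can be computed block-by-block.

B has Jordan form
J =
  [0, 0, 0]
  [0, 4, 0]
  [0, 0, 4]
(up to reordering of blocks).

Per-block formulas:
  For a 1×1 block at λ = 4: exp(t · [4]) = [e^(4t)].
  For a 1×1 block at λ = 0: exp(t · [0]) = [e^(0t)].

After assembling e^{tJ} and conjugating by P, we get:

e^{tB} =
  [2*exp(4*t) - 1, 2 - 2*exp(4*t), 1 - exp(4*t)]
  [exp(4*t) - 1, 2 - exp(4*t), 1 - exp(4*t)]
  [0, 0, exp(4*t)]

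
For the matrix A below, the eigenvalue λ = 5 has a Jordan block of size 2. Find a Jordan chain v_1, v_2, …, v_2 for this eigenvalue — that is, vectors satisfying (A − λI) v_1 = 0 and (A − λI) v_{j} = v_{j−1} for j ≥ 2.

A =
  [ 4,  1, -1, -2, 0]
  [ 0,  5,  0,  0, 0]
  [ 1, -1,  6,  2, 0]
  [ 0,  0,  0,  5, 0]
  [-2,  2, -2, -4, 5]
A Jordan chain for λ = 5 of length 2:
v_1 = (-1, 0, 1, 0, -2)ᵀ
v_2 = (1, 0, 0, 0, 0)ᵀ

Let N = A − (5)·I. We want v_2 with N^2 v_2 = 0 but N^1 v_2 ≠ 0; then v_{j-1} := N · v_j for j = 2, …, 2.

Pick v_2 = (1, 0, 0, 0, 0)ᵀ.
Then v_1 = N · v_2 = (-1, 0, 1, 0, -2)ᵀ.

Sanity check: (A − (5)·I) v_1 = (0, 0, 0, 0, 0)ᵀ = 0. ✓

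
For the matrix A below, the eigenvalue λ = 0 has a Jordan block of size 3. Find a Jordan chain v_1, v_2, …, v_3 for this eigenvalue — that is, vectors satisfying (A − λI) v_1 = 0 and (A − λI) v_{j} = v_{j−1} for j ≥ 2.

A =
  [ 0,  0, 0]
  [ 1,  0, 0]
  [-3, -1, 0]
A Jordan chain for λ = 0 of length 3:
v_1 = (0, 0, -1)ᵀ
v_2 = (0, 1, -3)ᵀ
v_3 = (1, 0, 0)ᵀ

Let N = A − (0)·I. We want v_3 with N^3 v_3 = 0 but N^2 v_3 ≠ 0; then v_{j-1} := N · v_j for j = 3, …, 2.

Pick v_3 = (1, 0, 0)ᵀ.
Then v_2 = N · v_3 = (0, 1, -3)ᵀ.
Then v_1 = N · v_2 = (0, 0, -1)ᵀ.

Sanity check: (A − (0)·I) v_1 = (0, 0, 0)ᵀ = 0. ✓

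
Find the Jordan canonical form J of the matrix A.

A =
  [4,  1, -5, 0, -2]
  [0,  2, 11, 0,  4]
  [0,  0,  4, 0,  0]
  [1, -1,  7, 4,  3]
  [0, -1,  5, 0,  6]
J_3(4) ⊕ J_2(4)

The characteristic polynomial is
  det(x·I − A) = x^5 - 20*x^4 + 160*x^3 - 640*x^2 + 1280*x - 1024 = (x - 4)^5

Eigenvalues and multiplicities (the geometric multiplicity of λ is n − rank(A − λI), which equals the number of Jordan blocks for λ):
  λ = 4: algebraic multiplicity = 5, geometric multiplicity = 2

Determining the block sizes for each eigenvalue:
  λ = 4: with am = 5 and gm = 2, the partition is not yet determined (e.g. several partitions of 5 into 2 parts exist). Let N = A − (4)·I. Computing rank(N^1) = 3, rank(N^2) = 1, rank(N^3) = 0; the number of blocks of size ≥ j is rank(N^{j−1}) − rank(N^j), giving [2, 2, 1]. So we have 1 block(s) of size 3, 1 block(s) of size 2 → block sizes [3, 2]

Assembling the blocks gives a Jordan form
J =
  [4, 1, 0, 0, 0]
  [0, 4, 1, 0, 0]
  [0, 0, 4, 0, 0]
  [0, 0, 0, 4, 1]
  [0, 0, 0, 0, 4]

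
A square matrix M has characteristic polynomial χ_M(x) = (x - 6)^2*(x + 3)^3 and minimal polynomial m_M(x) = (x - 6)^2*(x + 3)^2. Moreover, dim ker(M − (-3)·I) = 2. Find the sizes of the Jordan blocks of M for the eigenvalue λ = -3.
Block sizes for λ = -3: [2, 1]

Step 1 — from the characteristic polynomial, algebraic multiplicity of λ = -3 is 3. From dim ker(M − (-3)·I) = 2, there are exactly 2 Jordan blocks for λ = -3.
Step 2 — from the minimal polynomial, the factor (x + 3)^2 tells us the largest block for λ = -3 has size 2.
Step 3 — with total size 3, 2 blocks, and largest block 2, the block sizes (in nonincreasing order) are [2, 1].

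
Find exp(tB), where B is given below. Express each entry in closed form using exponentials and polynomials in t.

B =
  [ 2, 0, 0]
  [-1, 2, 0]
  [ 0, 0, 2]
e^{tB} =
  [exp(2*t), 0, 0]
  [-t*exp(2*t), exp(2*t), 0]
  [0, 0, exp(2*t)]

Strategy: write B = P · J · P⁻¹ where J is a Jordan canonical form, so e^{tB} = P · e^{tJ} · P⁻¹, and e^{tJ} can be computed block-by-block.

B has Jordan form
J =
  [2, 1, 0]
  [0, 2, 0]
  [0, 0, 2]
(up to reordering of blocks).

Per-block formulas:
  For a 2×2 Jordan block J_2(2): exp(t · J_2(2)) = e^(2t)·(I + t·N), where N is the 2×2 nilpotent shift.
  For a 1×1 block at λ = 2: exp(t · [2]) = [e^(2t)].

After assembling e^{tJ} and conjugating by P, we get:

e^{tB} =
  [exp(2*t), 0, 0]
  [-t*exp(2*t), exp(2*t), 0]
  [0, 0, exp(2*t)]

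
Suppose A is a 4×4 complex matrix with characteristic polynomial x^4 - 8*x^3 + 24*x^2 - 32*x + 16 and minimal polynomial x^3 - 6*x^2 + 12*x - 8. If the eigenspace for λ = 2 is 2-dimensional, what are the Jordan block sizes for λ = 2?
Block sizes for λ = 2: [3, 1]

Step 1 — from the characteristic polynomial, algebraic multiplicity of λ = 2 is 4. From dim ker(A − (2)·I) = 2, there are exactly 2 Jordan blocks for λ = 2.
Step 2 — from the minimal polynomial, the factor (x − 2)^3 tells us the largest block for λ = 2 has size 3.
Step 3 — with total size 4, 2 blocks, and largest block 3, the block sizes (in nonincreasing order) are [3, 1].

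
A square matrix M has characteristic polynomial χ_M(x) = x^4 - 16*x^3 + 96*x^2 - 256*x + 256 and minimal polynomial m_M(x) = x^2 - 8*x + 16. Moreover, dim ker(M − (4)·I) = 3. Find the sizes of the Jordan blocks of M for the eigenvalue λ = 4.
Block sizes for λ = 4: [2, 1, 1]

Step 1 — from the characteristic polynomial, algebraic multiplicity of λ = 4 is 4. From dim ker(M − (4)·I) = 3, there are exactly 3 Jordan blocks for λ = 4.
Step 2 — from the minimal polynomial, the factor (x − 4)^2 tells us the largest block for λ = 4 has size 2.
Step 3 — with total size 4, 3 blocks, and largest block 2, the block sizes (in nonincreasing order) are [2, 1, 1].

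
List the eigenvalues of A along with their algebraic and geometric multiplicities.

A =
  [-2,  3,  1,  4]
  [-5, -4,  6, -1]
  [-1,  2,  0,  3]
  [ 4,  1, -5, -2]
λ = -2: alg = 4, geom = 2

Step 1 — factor the characteristic polynomial to read off the algebraic multiplicities:
  χ_A(x) = (x + 2)^4

Step 2 — compute geometric multiplicities via the rank-nullity identity g(λ) = n − rank(A − λI):
  rank(A − (-2)·I) = 2, so dim ker(A − (-2)·I) = n − 2 = 2

Summary:
  λ = -2: algebraic multiplicity = 4, geometric multiplicity = 2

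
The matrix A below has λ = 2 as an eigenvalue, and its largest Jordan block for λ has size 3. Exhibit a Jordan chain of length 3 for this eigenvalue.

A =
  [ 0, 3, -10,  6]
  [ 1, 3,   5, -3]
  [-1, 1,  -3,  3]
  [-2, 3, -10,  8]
A Jordan chain for λ = 2 of length 3:
v_1 = (5, 0, 2, 5)ᵀ
v_2 = (-2, 1, -1, -2)ᵀ
v_3 = (1, 0, 0, 0)ᵀ

Let N = A − (2)·I. We want v_3 with N^3 v_3 = 0 but N^2 v_3 ≠ 0; then v_{j-1} := N · v_j for j = 3, …, 2.

Pick v_3 = (1, 0, 0, 0)ᵀ.
Then v_2 = N · v_3 = (-2, 1, -1, -2)ᵀ.
Then v_1 = N · v_2 = (5, 0, 2, 5)ᵀ.

Sanity check: (A − (2)·I) v_1 = (0, 0, 0, 0)ᵀ = 0. ✓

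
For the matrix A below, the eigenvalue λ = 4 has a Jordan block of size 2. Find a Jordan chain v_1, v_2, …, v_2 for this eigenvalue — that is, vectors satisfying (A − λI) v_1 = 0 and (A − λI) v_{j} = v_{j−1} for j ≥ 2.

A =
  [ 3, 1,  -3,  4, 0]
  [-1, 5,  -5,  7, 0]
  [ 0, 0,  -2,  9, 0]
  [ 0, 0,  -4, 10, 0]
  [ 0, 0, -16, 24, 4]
A Jordan chain for λ = 4 of length 2:
v_1 = (-1, -1, 0, 0, 0)ᵀ
v_2 = (1, 0, 0, 0, 0)ᵀ

Let N = A − (4)·I. We want v_2 with N^2 v_2 = 0 but N^1 v_2 ≠ 0; then v_{j-1} := N · v_j for j = 2, …, 2.

Pick v_2 = (1, 0, 0, 0, 0)ᵀ.
Then v_1 = N · v_2 = (-1, -1, 0, 0, 0)ᵀ.

Sanity check: (A − (4)·I) v_1 = (0, 0, 0, 0, 0)ᵀ = 0. ✓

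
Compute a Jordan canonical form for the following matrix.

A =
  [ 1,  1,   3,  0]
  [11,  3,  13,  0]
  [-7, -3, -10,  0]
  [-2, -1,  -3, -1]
J_3(-2) ⊕ J_1(-1)

The characteristic polynomial is
  det(x·I − A) = x^4 + 7*x^3 + 18*x^2 + 20*x + 8 = (x + 1)*(x + 2)^3

Eigenvalues and multiplicities (the geometric multiplicity of λ is n − rank(A − λI), which equals the number of Jordan blocks for λ):
  λ = -2: algebraic multiplicity = 3, geometric multiplicity = 1
  λ = -1: algebraic multiplicity = 1, geometric multiplicity = 1

Determining the block sizes for each eigenvalue:
  λ = -2: one block (gm = 1), so the single block has size am = 3 → block sizes [3]
  λ = -1: one block (gm = 1), so the single block has size am = 1 → block sizes [1]

Assembling the blocks gives a Jordan form
J =
  [-2,  1,  0,  0]
  [ 0, -2,  1,  0]
  [ 0,  0, -2,  0]
  [ 0,  0,  0, -1]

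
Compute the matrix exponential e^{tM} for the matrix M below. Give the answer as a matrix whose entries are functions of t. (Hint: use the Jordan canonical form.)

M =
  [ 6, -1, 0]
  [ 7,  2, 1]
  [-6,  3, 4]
e^{tM} =
  [-3*t^2*exp(4*t)/2 + 2*t*exp(4*t) + exp(4*t), -t*exp(4*t), -t^2*exp(4*t)/2]
  [-3*t^2*exp(4*t) + 7*t*exp(4*t), -2*t*exp(4*t) + exp(4*t), -t^2*exp(4*t) + t*exp(4*t)]
  [9*t^2*exp(4*t)/2 - 6*t*exp(4*t), 3*t*exp(4*t), 3*t^2*exp(4*t)/2 + exp(4*t)]

Strategy: write M = P · J · P⁻¹ where J is a Jordan canonical form, so e^{tM} = P · e^{tJ} · P⁻¹, and e^{tJ} can be computed block-by-block.

M has Jordan form
J =
  [4, 1, 0]
  [0, 4, 1]
  [0, 0, 4]
(up to reordering of blocks).

Per-block formulas:
  For a 3×3 Jordan block J_3(4): exp(t · J_3(4)) = e^(4t)·(I + t·N + (t^2/2)·N^2), where N is the 3×3 nilpotent shift.

After assembling e^{tJ} and conjugating by P, we get:

e^{tM} =
  [-3*t^2*exp(4*t)/2 + 2*t*exp(4*t) + exp(4*t), -t*exp(4*t), -t^2*exp(4*t)/2]
  [-3*t^2*exp(4*t) + 7*t*exp(4*t), -2*t*exp(4*t) + exp(4*t), -t^2*exp(4*t) + t*exp(4*t)]
  [9*t^2*exp(4*t)/2 - 6*t*exp(4*t), 3*t*exp(4*t), 3*t^2*exp(4*t)/2 + exp(4*t)]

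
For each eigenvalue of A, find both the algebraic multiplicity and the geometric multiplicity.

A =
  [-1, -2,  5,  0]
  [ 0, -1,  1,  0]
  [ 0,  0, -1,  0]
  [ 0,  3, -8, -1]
λ = -1: alg = 4, geom = 2

Step 1 — factor the characteristic polynomial to read off the algebraic multiplicities:
  χ_A(x) = (x + 1)^4

Step 2 — compute geometric multiplicities via the rank-nullity identity g(λ) = n − rank(A − λI):
  rank(A − (-1)·I) = 2, so dim ker(A − (-1)·I) = n − 2 = 2

Summary:
  λ = -1: algebraic multiplicity = 4, geometric multiplicity = 2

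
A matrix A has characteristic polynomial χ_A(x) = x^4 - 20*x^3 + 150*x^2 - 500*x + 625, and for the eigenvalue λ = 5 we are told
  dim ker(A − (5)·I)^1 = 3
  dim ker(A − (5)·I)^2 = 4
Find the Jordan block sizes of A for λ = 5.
Block sizes for λ = 5: [2, 1, 1]

From the dimensions of kernels of powers, the number of Jordan blocks of size at least j is d_j − d_{j−1} where d_j = dim ker(N^j) (with d_0 = 0). Computing the differences gives [3, 1].
The number of blocks of size exactly k is (#blocks of size ≥ k) − (#blocks of size ≥ k + 1), so the partition is: 2 block(s) of size 1, 1 block(s) of size 2.
In nonincreasing order the block sizes are [2, 1, 1].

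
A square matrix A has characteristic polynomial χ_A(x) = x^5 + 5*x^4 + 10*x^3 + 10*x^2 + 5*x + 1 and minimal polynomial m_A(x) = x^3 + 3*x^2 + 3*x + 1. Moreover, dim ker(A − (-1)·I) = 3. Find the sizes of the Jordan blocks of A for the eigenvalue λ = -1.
Block sizes for λ = -1: [3, 1, 1]

Step 1 — from the characteristic polynomial, algebraic multiplicity of λ = -1 is 5. From dim ker(A − (-1)·I) = 3, there are exactly 3 Jordan blocks for λ = -1.
Step 2 — from the minimal polynomial, the factor (x + 1)^3 tells us the largest block for λ = -1 has size 3.
Step 3 — with total size 5, 3 blocks, and largest block 3, the block sizes (in nonincreasing order) are [3, 1, 1].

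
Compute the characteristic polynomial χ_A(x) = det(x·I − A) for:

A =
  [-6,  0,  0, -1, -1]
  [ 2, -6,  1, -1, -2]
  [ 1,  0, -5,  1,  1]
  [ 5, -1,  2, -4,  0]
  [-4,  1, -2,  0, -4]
x^5 + 25*x^4 + 250*x^3 + 1250*x^2 + 3125*x + 3125

Expanding det(x·I − A) (e.g. by cofactor expansion or by noting that A is similar to its Jordan form J, which has the same characteristic polynomial as A) gives
  χ_A(x) = x^5 + 25*x^4 + 250*x^3 + 1250*x^2 + 3125*x + 3125
which factors as (x + 5)^5. The eigenvalues (with algebraic multiplicities) are λ = -5 with multiplicity 5.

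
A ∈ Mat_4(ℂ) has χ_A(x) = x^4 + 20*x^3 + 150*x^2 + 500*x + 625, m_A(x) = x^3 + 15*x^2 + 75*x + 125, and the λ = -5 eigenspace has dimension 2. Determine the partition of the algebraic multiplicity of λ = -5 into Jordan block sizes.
Block sizes for λ = -5: [3, 1]

Step 1 — from the characteristic polynomial, algebraic multiplicity of λ = -5 is 4. From dim ker(A − (-5)·I) = 2, there are exactly 2 Jordan blocks for λ = -5.
Step 2 — from the minimal polynomial, the factor (x + 5)^3 tells us the largest block for λ = -5 has size 3.
Step 3 — with total size 4, 2 blocks, and largest block 3, the block sizes (in nonincreasing order) are [3, 1].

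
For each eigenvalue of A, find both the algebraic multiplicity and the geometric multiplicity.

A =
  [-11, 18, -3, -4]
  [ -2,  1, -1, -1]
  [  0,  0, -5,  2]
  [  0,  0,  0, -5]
λ = -5: alg = 4, geom = 2

Step 1 — factor the characteristic polynomial to read off the algebraic multiplicities:
  χ_A(x) = (x + 5)^4

Step 2 — compute geometric multiplicities via the rank-nullity identity g(λ) = n − rank(A − λI):
  rank(A − (-5)·I) = 2, so dim ker(A − (-5)·I) = n − 2 = 2

Summary:
  λ = -5: algebraic multiplicity = 4, geometric multiplicity = 2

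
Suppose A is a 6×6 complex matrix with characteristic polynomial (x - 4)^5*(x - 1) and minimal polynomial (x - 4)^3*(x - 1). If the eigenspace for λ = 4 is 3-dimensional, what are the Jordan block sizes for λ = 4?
Block sizes for λ = 4: [3, 1, 1]

Step 1 — from the characteristic polynomial, algebraic multiplicity of λ = 4 is 5. From dim ker(A − (4)·I) = 3, there are exactly 3 Jordan blocks for λ = 4.
Step 2 — from the minimal polynomial, the factor (x − 4)^3 tells us the largest block for λ = 4 has size 3.
Step 3 — with total size 5, 3 blocks, and largest block 3, the block sizes (in nonincreasing order) are [3, 1, 1].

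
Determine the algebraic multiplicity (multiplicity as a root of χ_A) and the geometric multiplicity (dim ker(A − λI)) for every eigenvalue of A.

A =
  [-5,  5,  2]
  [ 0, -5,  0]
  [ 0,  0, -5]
λ = -5: alg = 3, geom = 2

Step 1 — factor the characteristic polynomial to read off the algebraic multiplicities:
  χ_A(x) = (x + 5)^3

Step 2 — compute geometric multiplicities via the rank-nullity identity g(λ) = n − rank(A − λI):
  rank(A − (-5)·I) = 1, so dim ker(A − (-5)·I) = n − 1 = 2

Summary:
  λ = -5: algebraic multiplicity = 3, geometric multiplicity = 2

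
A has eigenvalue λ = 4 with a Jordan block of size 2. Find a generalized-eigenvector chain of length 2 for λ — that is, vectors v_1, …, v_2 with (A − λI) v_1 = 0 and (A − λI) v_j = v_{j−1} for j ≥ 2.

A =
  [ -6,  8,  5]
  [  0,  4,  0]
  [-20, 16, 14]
A Jordan chain for λ = 4 of length 2:
v_1 = (-10, 0, -20)ᵀ
v_2 = (1, 0, 0)ᵀ

Let N = A − (4)·I. We want v_2 with N^2 v_2 = 0 but N^1 v_2 ≠ 0; then v_{j-1} := N · v_j for j = 2, …, 2.

Pick v_2 = (1, 0, 0)ᵀ.
Then v_1 = N · v_2 = (-10, 0, -20)ᵀ.

Sanity check: (A − (4)·I) v_1 = (0, 0, 0)ᵀ = 0. ✓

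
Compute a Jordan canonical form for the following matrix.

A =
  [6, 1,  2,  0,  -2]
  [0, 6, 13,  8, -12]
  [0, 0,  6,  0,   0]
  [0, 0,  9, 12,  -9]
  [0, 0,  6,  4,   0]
J_3(6) ⊕ J_2(6)

The characteristic polynomial is
  det(x·I − A) = x^5 - 30*x^4 + 360*x^3 - 2160*x^2 + 6480*x - 7776 = (x - 6)^5

Eigenvalues and multiplicities (the geometric multiplicity of λ is n − rank(A − λI), which equals the number of Jordan blocks for λ):
  λ = 6: algebraic multiplicity = 5, geometric multiplicity = 2

Determining the block sizes for each eigenvalue:
  λ = 6: with am = 5 and gm = 2, the partition is not yet determined (e.g. several partitions of 5 into 2 parts exist). Let N = A − (6)·I. Computing rank(N^1) = 3, rank(N^2) = 1, rank(N^3) = 0; the number of blocks of size ≥ j is rank(N^{j−1}) − rank(N^j), giving [2, 2, 1]. So we have 1 block(s) of size 3, 1 block(s) of size 2 → block sizes [3, 2]

Assembling the blocks gives a Jordan form
J =
  [6, 1, 0, 0, 0]
  [0, 6, 1, 0, 0]
  [0, 0, 6, 0, 0]
  [0, 0, 0, 6, 1]
  [0, 0, 0, 0, 6]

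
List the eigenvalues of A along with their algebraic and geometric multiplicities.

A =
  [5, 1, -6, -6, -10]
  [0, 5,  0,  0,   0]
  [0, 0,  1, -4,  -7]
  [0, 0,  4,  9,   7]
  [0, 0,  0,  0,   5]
λ = 5: alg = 5, geom = 3

Step 1 — factor the characteristic polynomial to read off the algebraic multiplicities:
  χ_A(x) = (x - 5)^5

Step 2 — compute geometric multiplicities via the rank-nullity identity g(λ) = n − rank(A − λI):
  rank(A − (5)·I) = 2, so dim ker(A − (5)·I) = n − 2 = 3

Summary:
  λ = 5: algebraic multiplicity = 5, geometric multiplicity = 3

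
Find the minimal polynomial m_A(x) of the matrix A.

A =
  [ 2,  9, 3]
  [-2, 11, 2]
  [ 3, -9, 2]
x^2 - 10*x + 25

The characteristic polynomial is χ_A(x) = (x - 5)^3, so the eigenvalues are known. The minimal polynomial is
  m_A(x) = Π_λ (x − λ)^{k_λ}
where k_λ is the size of the *largest* Jordan block for λ (equivalently, the smallest k with (A − λI)^k v = 0 for every generalised eigenvector v of λ).

  λ = 5: largest Jordan block has size 2, contributing (x − 5)^2

So m_A(x) = (x - 5)^2 = x^2 - 10*x + 25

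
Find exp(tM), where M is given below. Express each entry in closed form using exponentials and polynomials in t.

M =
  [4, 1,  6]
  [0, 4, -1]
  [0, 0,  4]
e^{tM} =
  [exp(4*t), t*exp(4*t), -t^2*exp(4*t)/2 + 6*t*exp(4*t)]
  [0, exp(4*t), -t*exp(4*t)]
  [0, 0, exp(4*t)]

Strategy: write M = P · J · P⁻¹ where J is a Jordan canonical form, so e^{tM} = P · e^{tJ} · P⁻¹, and e^{tJ} can be computed block-by-block.

M has Jordan form
J =
  [4, 1, 0]
  [0, 4, 1]
  [0, 0, 4]
(up to reordering of blocks).

Per-block formulas:
  For a 3×3 Jordan block J_3(4): exp(t · J_3(4)) = e^(4t)·(I + t·N + (t^2/2)·N^2), where N is the 3×3 nilpotent shift.

After assembling e^{tJ} and conjugating by P, we get:

e^{tM} =
  [exp(4*t), t*exp(4*t), -t^2*exp(4*t)/2 + 6*t*exp(4*t)]
  [0, exp(4*t), -t*exp(4*t)]
  [0, 0, exp(4*t)]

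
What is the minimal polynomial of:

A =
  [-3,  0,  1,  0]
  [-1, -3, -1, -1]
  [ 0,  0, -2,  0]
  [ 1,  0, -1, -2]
x^2 + 5*x + 6

The characteristic polynomial is χ_A(x) = (x + 2)^2*(x + 3)^2, so the eigenvalues are known. The minimal polynomial is
  m_A(x) = Π_λ (x − λ)^{k_λ}
where k_λ is the size of the *largest* Jordan block for λ (equivalently, the smallest k with (A − λI)^k v = 0 for every generalised eigenvector v of λ).

  λ = -3: largest Jordan block has size 1, contributing (x + 3)
  λ = -2: largest Jordan block has size 1, contributing (x + 2)

So m_A(x) = (x + 2)*(x + 3) = x^2 + 5*x + 6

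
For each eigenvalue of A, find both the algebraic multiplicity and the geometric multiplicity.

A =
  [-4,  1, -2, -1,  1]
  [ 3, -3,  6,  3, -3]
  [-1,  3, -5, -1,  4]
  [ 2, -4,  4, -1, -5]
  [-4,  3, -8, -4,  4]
λ = -3: alg = 3, geom = 2; λ = 0: alg = 2, geom = 1

Step 1 — factor the characteristic polynomial to read off the algebraic multiplicities:
  χ_A(x) = x^2*(x + 3)^3

Step 2 — compute geometric multiplicities via the rank-nullity identity g(λ) = n − rank(A − λI):
  rank(A − (-3)·I) = 3, so dim ker(A − (-3)·I) = n − 3 = 2
  rank(A − (0)·I) = 4, so dim ker(A − (0)·I) = n − 4 = 1

Summary:
  λ = -3: algebraic multiplicity = 3, geometric multiplicity = 2
  λ = 0: algebraic multiplicity = 2, geometric multiplicity = 1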